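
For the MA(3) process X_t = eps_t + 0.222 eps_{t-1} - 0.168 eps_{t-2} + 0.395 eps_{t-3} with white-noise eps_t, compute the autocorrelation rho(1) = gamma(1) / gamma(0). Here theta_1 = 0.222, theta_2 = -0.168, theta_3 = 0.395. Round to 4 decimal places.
\rho(1) = 0.0959

For an MA(q) process with theta_0 = 1, the autocovariance is
  gamma(k) = sigma^2 * sum_{i=0..q-k} theta_i * theta_{i+k},
and rho(k) = gamma(k) / gamma(0). Sigma^2 cancels.
  numerator   = (1)*(0.222) + (0.222)*(-0.168) + (-0.168)*(0.395) = 0.118344.
  denominator = (1)^2 + (0.222)^2 + (-0.168)^2 + (0.395)^2 = 1.233533.
  rho(1) = 0.118344 / 1.233533 = 0.0959.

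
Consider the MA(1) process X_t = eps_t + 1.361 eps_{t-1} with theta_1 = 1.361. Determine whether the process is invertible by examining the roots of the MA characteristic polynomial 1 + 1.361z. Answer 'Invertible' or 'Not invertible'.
\text{Not invertible}

The MA(q) characteristic polynomial is P(z) = 1 + 1.361z.
Invertibility requires all roots to lie outside the unit circle, i.e. |z| > 1 for every root.
This is linear in z: 1 + (1.361) z = 0  =>  z = -1/(1.361) = -0.734754,  |z| = 0.734754.
Moduli of all roots: 0.7348.
All moduli strictly greater than 1? No.
Verdict: Not invertible.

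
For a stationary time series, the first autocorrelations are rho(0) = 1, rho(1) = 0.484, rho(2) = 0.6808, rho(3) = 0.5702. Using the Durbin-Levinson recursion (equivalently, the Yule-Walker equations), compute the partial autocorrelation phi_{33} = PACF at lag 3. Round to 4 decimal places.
\phi_{33} = 0.2980

The PACF at lag k is phi_{kk}, the last component of the solution
to the Yule-Walker system G_k phi = r_k where
  (G_k)_{ij} = rho(|i - j|), (r_k)_i = rho(i), i,j = 1..k.
Equivalently, Durbin-Levinson gives phi_{kk} iteratively:
  phi_{11} = rho(1)
  phi_{kk} = [rho(k) - sum_{j=1..k-1} phi_{k-1,j} rho(k-j)]
            / [1 - sum_{j=1..k-1} phi_{k-1,j} rho(j)],
  phi_{k,j} = phi_{k-1,j} - phi_{kk} phi_{k-1,k-j},  j = 1..k-1.
Step k = 1:
  phi_11 = rho(1) = 0.484.
Step k = 2:
  phi_22 = [rho(2) - phi_11 rho(1)] / [1 - phi_11 rho(1)] = [0.6808 - (0.484)(0.484)] / [1 - (0.484)(0.484)]
         = 0.446544 / 0.765744 = 0.583151.
  Update: phi_21 = phi_11 - phi_22 phi_11 = 0.484 - (0.583151)(0.484) = 0.201755.
Step k = 3:
  phi_33 = [rho(3) - phi_21 rho(2) - phi_22 rho(1)] / [1 - phi_21 rho(1) - phi_22 rho(2)]
    numerator   = 0.5702 - (0.201755)(0.6808) - (0.583151)(0.484) = 0.15060025
    denominator = 1 - (0.201755)(0.484) - (0.583151)(0.6808) = 0.50534164
  phi_33 = 0.15060025 / 0.50534164 = 0.298.
Therefore phi_{33} = 0.2980.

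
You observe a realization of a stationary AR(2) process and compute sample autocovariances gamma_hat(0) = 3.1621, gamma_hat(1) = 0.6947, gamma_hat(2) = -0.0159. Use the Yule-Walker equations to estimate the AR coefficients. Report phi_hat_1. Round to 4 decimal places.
\hat\phi_{1} = 0.2320

The Yule-Walker equations for an AR(p) process read, in matrix form,
  Gamma_p phi = r_p,   with   (Gamma_p)_{ij} = gamma(|i - j|),
                       (r_p)_i = gamma(i),   i,j = 1..p.
Substitute the sample gammas (Toeplitz matrix and right-hand side of size 2):
  Gamma_p = [[3.1621, 0.6947], [0.6947, 3.1621]]
  r_p     = [0.6947, -0.0159]
Written out:
  3.1621 phi_1 + 0.6947 phi_2 = 0.6947
  0.6947 phi_1 + 3.1621 phi_2 = -0.0159
Solve by Cramer's rule:
  det = gamma(0)^2 - gamma(1)^2 = (3.1621)^2 - (0.6947)^2 = 9.99887641 - 0.48260809 = 9.51626832
  phi_hat_1 = [gamma(1) gamma(0) - gamma(1) gamma(2)] / det = [(0.6947)(3.1621) - (0.6947)(-0.0159)] / 9.51626832 = 2.2077566 / 9.51626832 = 0.232
  phi_hat_2 = [gamma(0) gamma(2) - gamma(1)^2] / det = [(3.1621)(-0.0159) - (0.6947)^2] / 9.51626832 = -0.53288548 / 9.51626832 = -0.056
So phi_hat = [0.2320, -0.0560].
Therefore phi_hat_1 = 0.2320.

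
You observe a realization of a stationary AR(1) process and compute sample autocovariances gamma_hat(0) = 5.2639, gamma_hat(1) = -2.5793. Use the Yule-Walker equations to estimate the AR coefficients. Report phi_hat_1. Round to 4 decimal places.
\hat\phi_{1} = -0.4900

The Yule-Walker equations for an AR(p) process read, in matrix form,
  Gamma_p phi = r_p,   with   (Gamma_p)_{ij} = gamma(|i - j|),
                       (r_p)_i = gamma(i),   i,j = 1..p.
Substitute the sample gammas (Toeplitz matrix and right-hand side of size 1):
  Gamma_p = [[5.2639]]
  r_p     = [-2.5793]
With p = 1 this is the single equation gamma(0) phi_1 = gamma(1):
  phi_hat_1 = gamma(1) / gamma(0) = -2.5793 / 5.2639 = -0.4900.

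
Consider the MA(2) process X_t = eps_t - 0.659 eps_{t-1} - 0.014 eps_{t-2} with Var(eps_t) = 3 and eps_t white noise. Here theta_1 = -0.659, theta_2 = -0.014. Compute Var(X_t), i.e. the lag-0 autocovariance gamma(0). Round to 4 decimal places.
\gamma(0) = 4.3034

For an MA(q) process X_t = eps_t + sum_i theta_i eps_{t-i} with
Var(eps_t) = sigma^2, the variance is
  gamma(0) = sigma^2 * (1 + sum_i theta_i^2).
  sum_i theta_i^2 = (-0.659)^2 + (-0.014)^2 = 0.434281 + 0.000196 = 0.434477.
  gamma(0) = 3 * (1 + 0.434477) = 3 * 1.434477 = 4.303431, which rounds to 4.3034.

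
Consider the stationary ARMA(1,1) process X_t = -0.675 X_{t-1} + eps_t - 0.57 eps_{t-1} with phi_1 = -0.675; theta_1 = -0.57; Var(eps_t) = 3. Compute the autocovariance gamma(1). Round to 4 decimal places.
\gamma(1) = -9.5009

Multiply the model equation by X_{t-k} and take expectations. With theta_0 = psi_0 = 1 and psi_j the MA(infinity) weights, this gives
  gamma(k) - sum_i phi_i gamma(k-i) = c_k,
  c_k = sigma^2 * sum_{j=k..q} theta_j psi_{j-k}   (c_k = 0 for k > q),
using gamma(-m) = gamma(m).
psi-weights needed (psi_j = theta_j + sum_i phi_i psi_{j-i}):
  psi_1 = theta_1 + phi_1 = -0.57 + (-0.675) = -1.245
Right-hand sides:
  c_0 = sigma^2 (1 + theta_1 psi_1) = 3 * (1 + (-0.57)(-1.245)) = 3 * 1.70965 = 5.12895
  c_1 = sigma^2 theta_1 = 3 * (-0.57) = -1.71
  c_2 = 0
Equations for k = 0 and k = 1 (AR order 1):
  gamma(0) = phi_1 gamma(1) + c_0
  gamma(1) = phi_1 gamma(0) + c_1
Substituting the second into the first: gamma(0) (1 - phi_1^2) = c_0 + phi_1 c_1, so
  gamma(0) = (c_0 + phi_1 c_1) / (1 - phi_1^2) = (5.12895 + (-0.675)(-1.71)) / (1 - (-0.675)^2) = 6.2832 / 0.544375 = 11.542044.
  gamma(1) = phi_1 gamma(0) + c_1 = (-0.675)(11.542044) + (-1.71) = -9.500879.
Therefore gamma(1) = -9.5009 (to 4 decimal places).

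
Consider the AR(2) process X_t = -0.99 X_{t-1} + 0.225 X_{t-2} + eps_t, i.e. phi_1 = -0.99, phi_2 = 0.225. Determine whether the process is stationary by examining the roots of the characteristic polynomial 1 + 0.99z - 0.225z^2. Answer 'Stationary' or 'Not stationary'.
\text{Not stationary}

The AR(p) characteristic polynomial is P(z) = 1 + 0.99z - 0.225z^2.
Stationarity requires all roots to lie outside the unit circle, i.e. |z| > 1 for every root.
Set 1 + (0.99) z + (-0.225) z^2 = 0, i.e. a z^2 + b z + c = 0 with a = -0.225, b = 0.99, c = 1.
Discriminant D = b^2 - 4ac = (0.99)^2 - 4*(-0.225)*1 = 0.9801 - (-0.9) = 1.8801.
D >= 0, so the roots are real: z = (-b +/- sqrt(D)) / (2a) = (-0.99 +/- 1.371167) / (-0.45).
  z_1 = (-0.99 + 1.371167) / (-0.45) = -0.847,   |z_1| = 0.847.
  z_2 = (-0.99 - 1.371167) / (-0.45) = 5.247,   |z_2| = 5.247.
Moduli of all roots: 0.8470, 5.2470.
All moduli strictly greater than 1? No.
Verdict: Not stationary.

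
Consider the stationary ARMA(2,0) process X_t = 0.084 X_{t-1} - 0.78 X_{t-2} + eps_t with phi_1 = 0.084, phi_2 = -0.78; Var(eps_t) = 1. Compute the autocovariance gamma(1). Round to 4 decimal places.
\gamma(1) = 0.1208

Multiply the model equation by X_{t-k} and take expectations. With theta_0 = psi_0 = 1 and psi_j the MA(infinity) weights, this gives
  gamma(k) - sum_i phi_i gamma(k-i) = c_k,
  c_k = sigma^2 * sum_{j=k..q} theta_j psi_{j-k}   (c_k = 0 for k > q),
using gamma(-m) = gamma(m).
Pure AR (q = 0): c_0 = sigma^2 = 1, c_k = 0 for k >= 1.
Equations for k = 0, 1, 2 (AR order 2, c_2 = 0):
  (E0) gamma(0) = phi_1 gamma(1) + phi_2 gamma(2) + c_0
  (E1) gamma(1) = phi_1 gamma(0) + phi_2 gamma(1) + c_1
  (E2) gamma(2) = phi_1 gamma(1) + phi_2 gamma(0)
From (E1): gamma(1) = A gamma(0) + B with
  A = phi_1 / (1 - phi_2) = 0.084 / 1.78 = 0.047191,   B = c_1 / (1 - phi_2) = 0 / 1.78 = 0.
Insert (E2) into (E0): gamma(0) (1 - phi_2^2) = phi_1 (1 + phi_2) gamma(1) + c_0.
  phi_1 (1 + phi_2) = (0.084)(0.22) = 0.01848,   1 - phi_2^2 = 0.3916.
Replace gamma(1) by A gamma(0) + B and collect gamma(0):
  gamma(0) [0.3916 - (0.01848)(0.047191)] = c_0 = 1
  gamma(0) * 0.390728 = 1
  gamma(0) = 1 / 0.390728 = 2.559326.
  gamma(1) = A gamma(0) = (0.047191)(2.559326) = 0.120777.
Therefore gamma(1) = 0.1208 (to 4 decimal places).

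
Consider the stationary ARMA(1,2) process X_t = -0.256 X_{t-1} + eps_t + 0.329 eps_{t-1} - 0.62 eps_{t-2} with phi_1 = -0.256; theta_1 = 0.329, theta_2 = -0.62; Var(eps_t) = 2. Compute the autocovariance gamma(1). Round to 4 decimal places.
\gamma(1) = -0.1708

Multiply the model equation by X_{t-k} and take expectations. With theta_0 = psi_0 = 1 and psi_j the MA(infinity) weights, this gives
  gamma(k) - sum_i phi_i gamma(k-i) = c_k,
  c_k = sigma^2 * sum_{j=k..q} theta_j psi_{j-k}   (c_k = 0 for k > q),
using gamma(-m) = gamma(m).
psi-weights needed (psi_j = theta_j + sum_i phi_i psi_{j-i}):
  psi_1 = theta_1 + phi_1 = 0.329 + (-0.256) = 0.073
  psi_2 = theta_2 + phi_1 psi_1 = -0.62 + (-0.256)(0.073) = -0.638688
Right-hand sides:
  c_0 = sigma^2 (1 + theta_1 psi_1 + theta_2 psi_2) = 2 * (1 + (0.329)(0.073) + (-0.62)(-0.638688)) = 2 * 1.420004 = 2.840007
  c_1 = sigma^2 (theta_1 + theta_2 psi_1) = 2 * (0.329 + (-0.62)(0.073)) = 0.56748
  c_2 = sigma^2 theta_2 = 2 * (-0.62) = -1.24
Equations for k = 0 and k = 1 (AR order 1):
  gamma(0) = phi_1 gamma(1) + c_0
  gamma(1) = phi_1 gamma(0) + c_1
Substituting the second into the first: gamma(0) (1 - phi_1^2) = c_0 + phi_1 c_1, so
  gamma(0) = (c_0 + phi_1 c_1) / (1 - phi_1^2) = (2.840007 + (-0.256)(0.56748)) / (1 - (-0.256)^2) = 2.694732 / 0.934464 = 2.88372.
  gamma(1) = phi_1 gamma(0) + c_1 = (-0.256)(2.88372) + (0.56748) = -0.170752.
Therefore gamma(1) = -0.1708 (to 4 decimal places).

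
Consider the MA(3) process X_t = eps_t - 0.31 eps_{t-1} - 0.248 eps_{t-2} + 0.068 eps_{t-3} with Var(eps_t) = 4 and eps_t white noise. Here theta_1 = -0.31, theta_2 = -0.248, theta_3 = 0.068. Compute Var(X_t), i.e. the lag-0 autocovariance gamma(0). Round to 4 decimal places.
\gamma(0) = 4.6489

For an MA(q) process X_t = eps_t + sum_i theta_i eps_{t-i} with
Var(eps_t) = sigma^2, the variance is
  gamma(0) = sigma^2 * (1 + sum_i theta_i^2).
  sum_i theta_i^2 = (-0.31)^2 + (-0.248)^2 + (0.068)^2 = 0.0961 + 0.061504 + 0.004624 = 0.162228.
  gamma(0) = 4 * (1 + 0.162228) = 4 * 1.162228 = 4.648912, which rounds to 4.6489.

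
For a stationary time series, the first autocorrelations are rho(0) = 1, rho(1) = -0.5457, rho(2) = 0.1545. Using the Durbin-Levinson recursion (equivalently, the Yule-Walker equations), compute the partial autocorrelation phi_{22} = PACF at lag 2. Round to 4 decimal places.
\phi_{22} = -0.2041

The PACF at lag k is phi_{kk}, the last component of the solution
to the Yule-Walker system G_k phi = r_k where
  (G_k)_{ij} = rho(|i - j|), (r_k)_i = rho(i), i,j = 1..k.
Equivalently, Durbin-Levinson gives phi_{kk} iteratively:
  phi_{11} = rho(1)
  phi_{kk} = [rho(k) - sum_{j=1..k-1} phi_{k-1,j} rho(k-j)]
            / [1 - sum_{j=1..k-1} phi_{k-1,j} rho(j)],
  phi_{k,j} = phi_{k-1,j} - phi_{kk} phi_{k-1,k-j},  j = 1..k-1.
Step k = 1:
  phi_11 = rho(1) = -0.5457.
Step k = 2:
  phi_22 = [rho(2) - phi_11 rho(1)] / [1 - phi_11 rho(1)] = [0.1545 - (-0.5457)(-0.5457)] / [1 - (-0.5457)(-0.5457)]
         = -0.14328849 / 0.70221151 = -0.2041.
Therefore phi_{22} = -0.2041.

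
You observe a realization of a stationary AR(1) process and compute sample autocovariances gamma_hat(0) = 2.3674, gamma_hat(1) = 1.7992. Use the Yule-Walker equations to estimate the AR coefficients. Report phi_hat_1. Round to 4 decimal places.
\hat\phi_{1} = 0.7600

The Yule-Walker equations for an AR(p) process read, in matrix form,
  Gamma_p phi = r_p,   with   (Gamma_p)_{ij} = gamma(|i - j|),
                       (r_p)_i = gamma(i),   i,j = 1..p.
Substitute the sample gammas (Toeplitz matrix and right-hand side of size 1):
  Gamma_p = [[2.3674]]
  r_p     = [1.7992]
With p = 1 this is the single equation gamma(0) phi_1 = gamma(1):
  phi_hat_1 = gamma(1) / gamma(0) = 1.7992 / 2.3674 = 0.7600.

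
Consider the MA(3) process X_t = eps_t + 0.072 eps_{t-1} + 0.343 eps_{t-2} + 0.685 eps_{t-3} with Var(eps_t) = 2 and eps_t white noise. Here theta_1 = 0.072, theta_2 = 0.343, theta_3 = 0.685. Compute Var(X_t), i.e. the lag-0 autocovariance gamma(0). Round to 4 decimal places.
\gamma(0) = 3.1841

For an MA(q) process X_t = eps_t + sum_i theta_i eps_{t-i} with
Var(eps_t) = sigma^2, the variance is
  gamma(0) = sigma^2 * (1 + sum_i theta_i^2).
  sum_i theta_i^2 = (0.072)^2 + (0.343)^2 + (0.685)^2 = 0.005184 + 0.117649 + 0.469225 = 0.592058.
  gamma(0) = 2 * (1 + 0.592058) = 2 * 1.592058 = 3.184116, which rounds to 3.1841.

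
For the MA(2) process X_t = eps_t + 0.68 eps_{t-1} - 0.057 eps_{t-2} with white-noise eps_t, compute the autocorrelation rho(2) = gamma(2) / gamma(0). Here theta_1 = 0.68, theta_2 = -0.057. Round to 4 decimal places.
\rho(2) = -0.0389

For an MA(q) process with theta_0 = 1, the autocovariance is
  gamma(k) = sigma^2 * sum_{i=0..q-k} theta_i * theta_{i+k},
and rho(k) = gamma(k) / gamma(0). Sigma^2 cancels.
  numerator   = (1)*(-0.057) = -0.057.
  denominator = (1)^2 + (0.68)^2 + (-0.057)^2 = 1.465649.
  rho(2) = -0.057 / 1.465649 = -0.0389.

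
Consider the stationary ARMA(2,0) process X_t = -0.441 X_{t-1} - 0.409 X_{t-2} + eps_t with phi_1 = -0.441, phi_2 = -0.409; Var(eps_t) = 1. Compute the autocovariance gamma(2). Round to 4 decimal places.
\gamma(2) = -0.3607

Multiply the model equation by X_{t-k} and take expectations. With theta_0 = psi_0 = 1 and psi_j the MA(infinity) weights, this gives
  gamma(k) - sum_i phi_i gamma(k-i) = c_k,
  c_k = sigma^2 * sum_{j=k..q} theta_j psi_{j-k}   (c_k = 0 for k > q),
using gamma(-m) = gamma(m).
Pure AR (q = 0): c_0 = sigma^2 = 1, c_k = 0 for k >= 1.
Equations for k = 0, 1, 2 (AR order 2, c_2 = 0):
  (E0) gamma(0) = phi_1 gamma(1) + phi_2 gamma(2) + c_0
  (E1) gamma(1) = phi_1 gamma(0) + phi_2 gamma(1) + c_1
  (E2) gamma(2) = phi_1 gamma(1) + phi_2 gamma(0)
From (E1): gamma(1) = A gamma(0) + B with
  A = phi_1 / (1 - phi_2) = -0.441 / 1.409 = -0.312988,   B = c_1 / (1 - phi_2) = 0 / 1.409 = 0.
Insert (E2) into (E0): gamma(0) (1 - phi_2^2) = phi_1 (1 + phi_2) gamma(1) + c_0.
  phi_1 (1 + phi_2) = (-0.441)(0.591) = -0.260631,   1 - phi_2^2 = 0.832719.
Replace gamma(1) by A gamma(0) + B and collect gamma(0):
  gamma(0) [0.832719 - (-0.260631)(-0.312988)] = c_0 = 1
  gamma(0) * 0.751145 = 1
  gamma(0) = 1 / 0.751145 = 1.331302.
  gamma(1) = A gamma(0) = (-0.312988)(1.331302) = -0.416681.
  gamma(2) = phi_1 gamma(1) + phi_2 gamma(0) = (-0.441)(-0.416681) + (-0.409)(1.331302) = -0.360746.
Therefore gamma(2) = -0.3607 (to 4 decimal places).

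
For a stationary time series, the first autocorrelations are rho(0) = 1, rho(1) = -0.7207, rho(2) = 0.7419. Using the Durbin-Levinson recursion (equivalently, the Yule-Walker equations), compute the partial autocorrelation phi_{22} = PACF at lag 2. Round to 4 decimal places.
\phi_{22} = 0.4630

The PACF at lag k is phi_{kk}, the last component of the solution
to the Yule-Walker system G_k phi = r_k where
  (G_k)_{ij} = rho(|i - j|), (r_k)_i = rho(i), i,j = 1..k.
Equivalently, Durbin-Levinson gives phi_{kk} iteratively:
  phi_{11} = rho(1)
  phi_{kk} = [rho(k) - sum_{j=1..k-1} phi_{k-1,j} rho(k-j)]
            / [1 - sum_{j=1..k-1} phi_{k-1,j} rho(j)],
  phi_{k,j} = phi_{k-1,j} - phi_{kk} phi_{k-1,k-j},  j = 1..k-1.
Step k = 1:
  phi_11 = rho(1) = -0.7207.
Step k = 2:
  phi_22 = [rho(2) - phi_11 rho(1)] / [1 - phi_11 rho(1)] = [0.7419 - (-0.7207)(-0.7207)] / [1 - (-0.7207)(-0.7207)]
         = 0.22249151 / 0.48059151 = 0.463.
Therefore phi_{22} = 0.4630.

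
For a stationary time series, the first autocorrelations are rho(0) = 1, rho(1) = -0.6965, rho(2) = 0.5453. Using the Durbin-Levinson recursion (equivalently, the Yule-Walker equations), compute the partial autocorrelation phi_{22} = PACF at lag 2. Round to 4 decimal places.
\phi_{22} = 0.1169

The PACF at lag k is phi_{kk}, the last component of the solution
to the Yule-Walker system G_k phi = r_k where
  (G_k)_{ij} = rho(|i - j|), (r_k)_i = rho(i), i,j = 1..k.
Equivalently, Durbin-Levinson gives phi_{kk} iteratively:
  phi_{11} = rho(1)
  phi_{kk} = [rho(k) - sum_{j=1..k-1} phi_{k-1,j} rho(k-j)]
            / [1 - sum_{j=1..k-1} phi_{k-1,j} rho(j)],
  phi_{k,j} = phi_{k-1,j} - phi_{kk} phi_{k-1,k-j},  j = 1..k-1.
Step k = 1:
  phi_11 = rho(1) = -0.6965.
Step k = 2:
  phi_22 = [rho(2) - phi_11 rho(1)] / [1 - phi_11 rho(1)] = [0.5453 - (-0.6965)(-0.6965)] / [1 - (-0.6965)(-0.6965)]
         = 0.06018775 / 0.51488775 = 0.1169.
Therefore phi_{22} = 0.1169.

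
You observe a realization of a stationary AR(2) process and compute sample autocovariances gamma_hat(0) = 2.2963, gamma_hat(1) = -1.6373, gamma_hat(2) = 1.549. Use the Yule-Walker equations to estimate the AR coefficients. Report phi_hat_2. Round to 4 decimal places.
\hat\phi_{2} = 0.3380

The Yule-Walker equations for an AR(p) process read, in matrix form,
  Gamma_p phi = r_p,   with   (Gamma_p)_{ij} = gamma(|i - j|),
                       (r_p)_i = gamma(i),   i,j = 1..p.
Substitute the sample gammas (Toeplitz matrix and right-hand side of size 2):
  Gamma_p = [[2.2963, -1.6373], [-1.6373, 2.2963]]
  r_p     = [-1.6373, 1.549]
Written out:
  2.2963 phi_1 - 1.6373 phi_2 = -1.6373
  -1.6373 phi_1 + 2.2963 phi_2 = 1.549
Solve by Cramer's rule:
  det = gamma(0)^2 - gamma(1)^2 = (2.2963)^2 - (-1.6373)^2 = 5.27299369 - 2.68075129 = 2.5922424
  phi_hat_1 = [gamma(1) gamma(0) - gamma(1) gamma(2)] / det = [(-1.6373)(2.2963) - (-1.6373)(1.549)] / 2.5922424 = -1.22355429 / 2.5922424 = -0.472
  phi_hat_2 = [gamma(0) gamma(2) - gamma(1)^2] / det = [(2.2963)(1.549) - (-1.6373)^2] / 2.5922424 = 0.87621741 / 2.5922424 = 0.338
So phi_hat = [-0.4720, 0.3380].
Therefore phi_hat_2 = 0.3380.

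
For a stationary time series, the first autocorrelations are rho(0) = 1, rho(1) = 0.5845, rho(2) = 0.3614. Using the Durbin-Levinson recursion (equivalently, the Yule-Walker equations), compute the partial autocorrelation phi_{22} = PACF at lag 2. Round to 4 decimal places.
\phi_{22} = 0.0300

The PACF at lag k is phi_{kk}, the last component of the solution
to the Yule-Walker system G_k phi = r_k where
  (G_k)_{ij} = rho(|i - j|), (r_k)_i = rho(i), i,j = 1..k.
Equivalently, Durbin-Levinson gives phi_{kk} iteratively:
  phi_{11} = rho(1)
  phi_{kk} = [rho(k) - sum_{j=1..k-1} phi_{k-1,j} rho(k-j)]
            / [1 - sum_{j=1..k-1} phi_{k-1,j} rho(j)],
  phi_{k,j} = phi_{k-1,j} - phi_{kk} phi_{k-1,k-j},  j = 1..k-1.
Step k = 1:
  phi_11 = rho(1) = 0.5845.
Step k = 2:
  phi_22 = [rho(2) - phi_11 rho(1)] / [1 - phi_11 rho(1)] = [0.3614 - (0.5845)(0.5845)] / [1 - (0.5845)(0.5845)]
         = 0.01975975 / 0.65835975 = 0.03.
Therefore phi_{22} = 0.0300.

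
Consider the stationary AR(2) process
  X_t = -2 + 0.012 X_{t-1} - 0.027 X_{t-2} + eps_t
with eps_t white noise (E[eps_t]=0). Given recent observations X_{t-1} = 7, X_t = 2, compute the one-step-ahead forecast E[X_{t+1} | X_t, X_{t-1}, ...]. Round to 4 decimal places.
E[X_{t+1} \mid \mathcal F_t] = -2.1650

For an AR(p) model X_t = c + sum_i phi_i X_{t-i} + eps_t, the
one-step-ahead conditional mean is
  E[X_{t+1} | X_t, ...] = c + sum_i phi_i X_{t+1-i}.
Substitute known values:
  E[X_{t+1} | ...] = -2 + (0.012) * (2) + (-0.027) * (7)
                   = -2.1650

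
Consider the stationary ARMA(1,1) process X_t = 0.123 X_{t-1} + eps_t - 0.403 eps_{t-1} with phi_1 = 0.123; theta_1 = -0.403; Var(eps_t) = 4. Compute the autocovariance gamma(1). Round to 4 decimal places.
\gamma(1) = -1.0808

Multiply the model equation by X_{t-k} and take expectations. With theta_0 = psi_0 = 1 and psi_j the MA(infinity) weights, this gives
  gamma(k) - sum_i phi_i gamma(k-i) = c_k,
  c_k = sigma^2 * sum_{j=k..q} theta_j psi_{j-k}   (c_k = 0 for k > q),
using gamma(-m) = gamma(m).
psi-weights needed (psi_j = theta_j + sum_i phi_i psi_{j-i}):
  psi_1 = theta_1 + phi_1 = -0.403 + (0.123) = -0.28
Right-hand sides:
  c_0 = sigma^2 (1 + theta_1 psi_1) = 4 * (1 + (-0.403)(-0.28)) = 4 * 1.11284 = 4.45136
  c_1 = sigma^2 theta_1 = 4 * (-0.403) = -1.612
  c_2 = 0
Equations for k = 0 and k = 1 (AR order 1):
  gamma(0) = phi_1 gamma(1) + c_0
  gamma(1) = phi_1 gamma(0) + c_1
Substituting the second into the first: gamma(0) (1 - phi_1^2) = c_0 + phi_1 c_1, so
  gamma(0) = (c_0 + phi_1 c_1) / (1 - phi_1^2) = (4.45136 + (0.123)(-1.612)) / (1 - (0.123)^2) = 4.253084 / 0.984871 = 4.318417.
  gamma(1) = phi_1 gamma(0) + c_1 = (0.123)(4.318417) + (-1.612) = -1.080835.
Therefore gamma(1) = -1.0808 (to 4 decimal places).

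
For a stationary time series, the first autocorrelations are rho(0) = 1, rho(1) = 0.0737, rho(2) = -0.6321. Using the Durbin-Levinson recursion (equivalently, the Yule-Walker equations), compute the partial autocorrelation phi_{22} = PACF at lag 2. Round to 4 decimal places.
\phi_{22} = -0.6410

The PACF at lag k is phi_{kk}, the last component of the solution
to the Yule-Walker system G_k phi = r_k where
  (G_k)_{ij} = rho(|i - j|), (r_k)_i = rho(i), i,j = 1..k.
Equivalently, Durbin-Levinson gives phi_{kk} iteratively:
  phi_{11} = rho(1)
  phi_{kk} = [rho(k) - sum_{j=1..k-1} phi_{k-1,j} rho(k-j)]
            / [1 - sum_{j=1..k-1} phi_{k-1,j} rho(j)],
  phi_{k,j} = phi_{k-1,j} - phi_{kk} phi_{k-1,k-j},  j = 1..k-1.
Step k = 1:
  phi_11 = rho(1) = 0.0737.
Step k = 2:
  phi_22 = [rho(2) - phi_11 rho(1)] / [1 - phi_11 rho(1)] = [-0.6321 - (0.0737)(0.0737)] / [1 - (0.0737)(0.0737)]
         = -0.63753169 / 0.99456831 = -0.641.
Therefore phi_{22} = -0.6410.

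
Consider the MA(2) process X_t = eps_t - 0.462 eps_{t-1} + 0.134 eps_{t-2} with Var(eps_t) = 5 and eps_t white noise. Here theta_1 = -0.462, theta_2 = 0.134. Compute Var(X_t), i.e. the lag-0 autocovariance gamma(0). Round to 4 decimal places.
\gamma(0) = 6.1570

For an MA(q) process X_t = eps_t + sum_i theta_i eps_{t-i} with
Var(eps_t) = sigma^2, the variance is
  gamma(0) = sigma^2 * (1 + sum_i theta_i^2).
  sum_i theta_i^2 = (-0.462)^2 + (0.134)^2 = 0.213444 + 0.017956 = 0.2314.
  gamma(0) = 5 * (1 + 0.2314) = 5 * 1.2314 = 6.157, which rounds to 6.1570.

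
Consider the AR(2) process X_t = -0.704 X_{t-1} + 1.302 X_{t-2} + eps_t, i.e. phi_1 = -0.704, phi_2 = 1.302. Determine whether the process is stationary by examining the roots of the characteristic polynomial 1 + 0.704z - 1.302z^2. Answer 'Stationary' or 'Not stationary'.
\text{Not stationary}

The AR(p) characteristic polynomial is P(z) = 1 + 0.704z - 1.302z^2.
Stationarity requires all roots to lie outside the unit circle, i.e. |z| > 1 for every root.
Set 1 + (0.704) z + (-1.302) z^2 = 0, i.e. a z^2 + b z + c = 0 with a = -1.302, b = 0.704, c = 1.
Discriminant D = b^2 - 4ac = (0.704)^2 - 4*(-1.302)*1 = 0.495616 - (-5.208) = 5.703616.
D >= 0, so the roots are real: z = (-b +/- sqrt(D)) / (2a) = (-0.704 +/- 2.388224) / (-2.604).
  z_1 = (-0.704 + 2.388224) / (-2.604) = -0.6468,   |z_1| = 0.6468.
  z_2 = (-0.704 - 2.388224) / (-2.604) = 1.1875,   |z_2| = 1.1875.
Moduli of all roots: 0.6468, 1.1875.
All moduli strictly greater than 1? No.
Verdict: Not stationary.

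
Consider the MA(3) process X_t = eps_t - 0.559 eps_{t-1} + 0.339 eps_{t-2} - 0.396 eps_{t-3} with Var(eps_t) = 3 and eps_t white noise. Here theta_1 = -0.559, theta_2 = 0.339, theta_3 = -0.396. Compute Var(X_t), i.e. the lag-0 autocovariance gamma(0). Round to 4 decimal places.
\gamma(0) = 4.7527

For an MA(q) process X_t = eps_t + sum_i theta_i eps_{t-i} with
Var(eps_t) = sigma^2, the variance is
  gamma(0) = sigma^2 * (1 + sum_i theta_i^2).
  sum_i theta_i^2 = (-0.559)^2 + (0.339)^2 + (-0.396)^2 = 0.312481 + 0.114921 + 0.156816 = 0.584218.
  gamma(0) = 3 * (1 + 0.584218) = 3 * 1.584218 = 4.752654, which rounds to 4.7527.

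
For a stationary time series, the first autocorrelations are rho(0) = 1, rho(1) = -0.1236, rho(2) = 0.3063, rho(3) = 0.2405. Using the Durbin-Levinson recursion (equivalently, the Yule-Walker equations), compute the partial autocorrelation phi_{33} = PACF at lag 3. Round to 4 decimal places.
\phi_{33} = 0.3379

The PACF at lag k is phi_{kk}, the last component of the solution
to the Yule-Walker system G_k phi = r_k where
  (G_k)_{ij} = rho(|i - j|), (r_k)_i = rho(i), i,j = 1..k.
Equivalently, Durbin-Levinson gives phi_{kk} iteratively:
  phi_{11} = rho(1)
  phi_{kk} = [rho(k) - sum_{j=1..k-1} phi_{k-1,j} rho(k-j)]
            / [1 - sum_{j=1..k-1} phi_{k-1,j} rho(j)],
  phi_{k,j} = phi_{k-1,j} - phi_{kk} phi_{k-1,k-j},  j = 1..k-1.
Step k = 1:
  phi_11 = rho(1) = -0.1236.
Step k = 2:
  phi_22 = [rho(2) - phi_11 rho(1)] / [1 - phi_11 rho(1)] = [0.3063 - (-0.1236)(-0.1236)] / [1 - (-0.1236)(-0.1236)]
         = 0.29102304 / 0.98472304 = 0.295538.
  Update: phi_21 = phi_11 - phi_22 phi_11 = -0.1236 - (0.295538)(-0.1236) = -0.087072.
Step k = 3:
  phi_33 = [rho(3) - phi_21 rho(2) - phi_22 rho(1)] / [1 - phi_21 rho(1) - phi_22 rho(2)]
    numerator   = 0.2405 - (-0.087072)(0.3063) - (0.295538)(-0.1236) = 0.30369849
    denominator = 1 - (-0.087072)(-0.1236) - (0.295538)(0.3063) = 0.89871468
  phi_33 = 0.30369849 / 0.89871468 = 0.3379.
Therefore phi_{33} = 0.3379.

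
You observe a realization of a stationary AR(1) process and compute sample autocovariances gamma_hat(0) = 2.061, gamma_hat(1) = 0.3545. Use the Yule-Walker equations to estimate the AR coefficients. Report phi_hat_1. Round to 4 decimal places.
\hat\phi_{1} = 0.1720

The Yule-Walker equations for an AR(p) process read, in matrix form,
  Gamma_p phi = r_p,   with   (Gamma_p)_{ij} = gamma(|i - j|),
                       (r_p)_i = gamma(i),   i,j = 1..p.
Substitute the sample gammas (Toeplitz matrix and right-hand side of size 1):
  Gamma_p = [[2.061]]
  r_p     = [0.3545]
With p = 1 this is the single equation gamma(0) phi_1 = gamma(1):
  phi_hat_1 = gamma(1) / gamma(0) = 0.3545 / 2.061 = 0.1720.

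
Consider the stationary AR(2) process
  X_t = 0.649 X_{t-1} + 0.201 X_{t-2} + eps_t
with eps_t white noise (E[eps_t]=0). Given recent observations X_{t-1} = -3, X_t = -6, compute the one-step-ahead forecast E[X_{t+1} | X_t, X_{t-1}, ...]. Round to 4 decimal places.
E[X_{t+1} \mid \mathcal F_t] = -4.4970

For an AR(p) model X_t = c + sum_i phi_i X_{t-i} + eps_t, the
one-step-ahead conditional mean is
  E[X_{t+1} | X_t, ...] = c + sum_i phi_i X_{t+1-i}.
Substitute known values:
  E[X_{t+1} | ...] = (0.649) * (-6) + (0.201) * (-3)
                   = -4.4970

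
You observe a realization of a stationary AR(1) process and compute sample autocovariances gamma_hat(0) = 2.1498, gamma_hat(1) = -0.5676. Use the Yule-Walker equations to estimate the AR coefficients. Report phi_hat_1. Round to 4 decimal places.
\hat\phi_{1} = -0.2640

The Yule-Walker equations for an AR(p) process read, in matrix form,
  Gamma_p phi = r_p,   with   (Gamma_p)_{ij} = gamma(|i - j|),
                       (r_p)_i = gamma(i),   i,j = 1..p.
Substitute the sample gammas (Toeplitz matrix and right-hand side of size 1):
  Gamma_p = [[2.1498]]
  r_p     = [-0.5676]
With p = 1 this is the single equation gamma(0) phi_1 = gamma(1):
  phi_hat_1 = gamma(1) / gamma(0) = -0.5676 / 2.1498 = -0.2640.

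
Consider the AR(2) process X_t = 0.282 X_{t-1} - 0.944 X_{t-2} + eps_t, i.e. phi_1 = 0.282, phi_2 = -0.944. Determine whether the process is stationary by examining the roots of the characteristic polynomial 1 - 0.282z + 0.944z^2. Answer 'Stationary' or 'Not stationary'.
\text{Stationary}

The AR(p) characteristic polynomial is P(z) = 1 - 0.282z + 0.944z^2.
Stationarity requires all roots to lie outside the unit circle, i.e. |z| > 1 for every root.
Set 1 + (-0.282) z + (0.944) z^2 = 0, i.e. a z^2 + b z + c = 0 with a = 0.944, b = -0.282, c = 1.
Discriminant D = b^2 - 4ac = (-0.282)^2 - 4*(0.944)*1 = 0.079524 - (3.776) = -3.696476.
D < 0, so the roots are the complex-conjugate pair z = (-b +/- i sqrt(-D)) / (2a) = 0.1494 +/- 1.0183i.
For a conjugate pair |z|^2 = z * conj(z) = (product of roots) = c/a = 1/(0.944) = 1.059322, so |z| = sqrt(1.059322) = 1.0292 for both roots.
Moduli of all roots: 1.0292, 1.0292.
All moduli strictly greater than 1? Yes.
Verdict: Stationary.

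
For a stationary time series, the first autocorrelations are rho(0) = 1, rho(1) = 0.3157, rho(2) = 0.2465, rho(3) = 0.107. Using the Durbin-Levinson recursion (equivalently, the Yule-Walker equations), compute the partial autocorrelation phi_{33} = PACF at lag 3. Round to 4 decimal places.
\phi_{33} = -0.0110

The PACF at lag k is phi_{kk}, the last component of the solution
to the Yule-Walker system G_k phi = r_k where
  (G_k)_{ij} = rho(|i - j|), (r_k)_i = rho(i), i,j = 1..k.
Equivalently, Durbin-Levinson gives phi_{kk} iteratively:
  phi_{11} = rho(1)
  phi_{kk} = [rho(k) - sum_{j=1..k-1} phi_{k-1,j} rho(k-j)]
            / [1 - sum_{j=1..k-1} phi_{k-1,j} rho(j)],
  phi_{k,j} = phi_{k-1,j} - phi_{kk} phi_{k-1,k-j},  j = 1..k-1.
Step k = 1:
  phi_11 = rho(1) = 0.3157.
Step k = 2:
  phi_22 = [rho(2) - phi_11 rho(1)] / [1 - phi_11 rho(1)] = [0.2465 - (0.3157)(0.3157)] / [1 - (0.3157)(0.3157)]
         = 0.14683351 / 0.90033351 = 0.163088.
  Update: phi_21 = phi_11 - phi_22 phi_11 = 0.3157 - (0.163088)(0.3157) = 0.264213.
Step k = 3:
  phi_33 = [rho(3) - phi_21 rho(2) - phi_22 rho(1)] / [1 - phi_21 rho(1) - phi_22 rho(2)]
    numerator   = 0.107 - (0.264213)(0.2465) - (0.163088)(0.3157) = -0.00961539
    denominator = 1 - (0.264213)(0.3157) - (0.163088)(0.2465) = 0.87638674
  phi_33 = -0.00961539 / 0.87638674 = -0.011.
Therefore phi_{33} = -0.0110.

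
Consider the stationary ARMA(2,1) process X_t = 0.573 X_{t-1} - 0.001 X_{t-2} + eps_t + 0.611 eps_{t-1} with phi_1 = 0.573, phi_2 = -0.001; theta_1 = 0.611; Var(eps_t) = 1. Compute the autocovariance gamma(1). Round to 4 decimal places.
\gamma(1) = 2.3752

Multiply the model equation by X_{t-k} and take expectations. With theta_0 = psi_0 = 1 and psi_j the MA(infinity) weights, this gives
  gamma(k) - sum_i phi_i gamma(k-i) = c_k,
  c_k = sigma^2 * sum_{j=k..q} theta_j psi_{j-k}   (c_k = 0 for k > q),
using gamma(-m) = gamma(m).
psi-weights needed (psi_j = theta_j + sum_i phi_i psi_{j-i}):
  psi_1 = theta_1 + phi_1 = 0.611 + (0.573) = 1.184
Right-hand sides:
  c_0 = sigma^2 (1 + theta_1 psi_1) = 1 * (1 + (0.611)(1.184)) = 1 * 1.723424 = 1.723424
  c_1 = sigma^2 theta_1 = 1 * (0.611) = 0.611
  c_2 = 0
Equations for k = 0, 1, 2 (AR order 2, c_2 = 0):
  (E0) gamma(0) = phi_1 gamma(1) + phi_2 gamma(2) + c_0
  (E1) gamma(1) = phi_1 gamma(0) + phi_2 gamma(1) + c_1
  (E2) gamma(2) = phi_1 gamma(1) + phi_2 gamma(0)
From (E1): gamma(1) = A gamma(0) + B with
  A = phi_1 / (1 - phi_2) = 0.573 / 1.001 = 0.572428,   B = c_1 / (1 - phi_2) = 0.611 / 1.001 = 0.61039.
Insert (E2) into (E0): gamma(0) (1 - phi_2^2) = phi_1 (1 + phi_2) gamma(1) + c_0.
  phi_1 (1 + phi_2) = (0.573)(0.999) = 0.572427,   1 - phi_2^2 = 0.999999.
Replace gamma(1) by A gamma(0) + B and collect gamma(0):
  gamma(0) [0.999999 - (0.572427)(0.572428)] = (0.572427)(0.61039) + 1.723424
  gamma(0) * 0.672326 = 2.072827
  gamma(0) = 2.072827 / 0.672326 = 3.083069.
  gamma(1) = A gamma(0) + B = (0.572428)(3.083069) + (0.61039) = 2.375223.
Therefore gamma(1) = 2.3752 (to 4 decimal places).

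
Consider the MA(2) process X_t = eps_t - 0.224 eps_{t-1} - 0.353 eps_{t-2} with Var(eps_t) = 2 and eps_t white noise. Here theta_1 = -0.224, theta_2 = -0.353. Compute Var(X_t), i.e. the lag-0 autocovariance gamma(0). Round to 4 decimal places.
\gamma(0) = 2.3496

For an MA(q) process X_t = eps_t + sum_i theta_i eps_{t-i} with
Var(eps_t) = sigma^2, the variance is
  gamma(0) = sigma^2 * (1 + sum_i theta_i^2).
  sum_i theta_i^2 = (-0.224)^2 + (-0.353)^2 = 0.050176 + 0.124609 = 0.174785.
  gamma(0) = 2 * (1 + 0.174785) = 2 * 1.174785 = 2.34957, which rounds to 2.3496.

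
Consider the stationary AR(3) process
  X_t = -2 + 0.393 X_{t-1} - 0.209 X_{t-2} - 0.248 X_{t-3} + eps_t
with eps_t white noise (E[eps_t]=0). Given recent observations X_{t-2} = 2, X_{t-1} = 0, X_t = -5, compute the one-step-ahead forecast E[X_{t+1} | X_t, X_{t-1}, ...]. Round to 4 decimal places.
E[X_{t+1} \mid \mathcal F_t] = -4.4610

For an AR(p) model X_t = c + sum_i phi_i X_{t-i} + eps_t, the
one-step-ahead conditional mean is
  E[X_{t+1} | X_t, ...] = c + sum_i phi_i X_{t+1-i}.
Substitute known values:
  E[X_{t+1} | ...] = -2 + (0.393) * (-5) + (-0.209) * (0) + (-0.248) * (2)
                   = -4.4610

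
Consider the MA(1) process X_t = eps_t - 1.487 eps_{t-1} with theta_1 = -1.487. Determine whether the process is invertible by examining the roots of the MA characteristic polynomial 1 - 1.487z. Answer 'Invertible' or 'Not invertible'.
\text{Not invertible}

The MA(q) characteristic polynomial is P(z) = 1 - 1.487z.
Invertibility requires all roots to lie outside the unit circle, i.e. |z| > 1 for every root.
This is linear in z: 1 + (-1.487) z = 0  =>  z = -1/(-1.487) = 0.672495,  |z| = 0.672495.
Moduli of all roots: 0.6725.
All moduli strictly greater than 1? No.
Verdict: Not invertible.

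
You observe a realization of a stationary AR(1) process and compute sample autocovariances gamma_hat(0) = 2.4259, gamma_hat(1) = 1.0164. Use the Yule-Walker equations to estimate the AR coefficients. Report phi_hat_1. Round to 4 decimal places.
\hat\phi_{1} = 0.4190

The Yule-Walker equations for an AR(p) process read, in matrix form,
  Gamma_p phi = r_p,   with   (Gamma_p)_{ij} = gamma(|i - j|),
                       (r_p)_i = gamma(i),   i,j = 1..p.
Substitute the sample gammas (Toeplitz matrix and right-hand side of size 1):
  Gamma_p = [[2.4259]]
  r_p     = [1.0164]
With p = 1 this is the single equation gamma(0) phi_1 = gamma(1):
  phi_hat_1 = gamma(1) / gamma(0) = 1.0164 / 2.4259 = 0.4190.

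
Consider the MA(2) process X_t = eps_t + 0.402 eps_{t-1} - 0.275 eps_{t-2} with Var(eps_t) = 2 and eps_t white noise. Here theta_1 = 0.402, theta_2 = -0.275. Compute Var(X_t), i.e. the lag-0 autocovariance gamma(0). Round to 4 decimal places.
\gamma(0) = 2.4745

For an MA(q) process X_t = eps_t + sum_i theta_i eps_{t-i} with
Var(eps_t) = sigma^2, the variance is
  gamma(0) = sigma^2 * (1 + sum_i theta_i^2).
  sum_i theta_i^2 = (0.402)^2 + (-0.275)^2 = 0.161604 + 0.075625 = 0.237229.
  gamma(0) = 2 * (1 + 0.237229) = 2 * 1.237229 = 2.474458, which rounds to 2.4745.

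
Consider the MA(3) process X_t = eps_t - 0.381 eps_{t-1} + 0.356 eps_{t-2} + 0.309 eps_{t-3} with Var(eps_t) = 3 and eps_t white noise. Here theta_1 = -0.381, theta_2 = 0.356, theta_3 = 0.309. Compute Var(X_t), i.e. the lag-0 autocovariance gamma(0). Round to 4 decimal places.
\gamma(0) = 4.1021

For an MA(q) process X_t = eps_t + sum_i theta_i eps_{t-i} with
Var(eps_t) = sigma^2, the variance is
  gamma(0) = sigma^2 * (1 + sum_i theta_i^2).
  sum_i theta_i^2 = (-0.381)^2 + (0.356)^2 + (0.309)^2 = 0.145161 + 0.126736 + 0.095481 = 0.367378.
  gamma(0) = 3 * (1 + 0.367378) = 3 * 1.367378 = 4.102134, which rounds to 4.1021.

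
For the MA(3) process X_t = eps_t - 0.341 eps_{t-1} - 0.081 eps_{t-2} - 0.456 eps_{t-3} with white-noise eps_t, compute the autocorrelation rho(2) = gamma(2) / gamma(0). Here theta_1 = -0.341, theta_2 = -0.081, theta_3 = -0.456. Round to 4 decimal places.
\rho(2) = 0.0560

For an MA(q) process with theta_0 = 1, the autocovariance is
  gamma(k) = sigma^2 * sum_{i=0..q-k} theta_i * theta_{i+k},
and rho(k) = gamma(k) / gamma(0). Sigma^2 cancels.
  numerator   = (1)*(-0.081) + (-0.341)*(-0.456) = 0.074496.
  denominator = (1)^2 + (-0.341)^2 + (-0.081)^2 + (-0.456)^2 = 1.330778.
  rho(2) = 0.074496 / 1.330778 = 0.0560.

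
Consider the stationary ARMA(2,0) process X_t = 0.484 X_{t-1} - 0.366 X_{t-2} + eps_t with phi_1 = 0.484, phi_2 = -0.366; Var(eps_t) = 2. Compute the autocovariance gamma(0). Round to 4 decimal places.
\gamma(0) = 2.6409

Multiply the model equation by X_{t-k} and take expectations. With theta_0 = psi_0 = 1 and psi_j the MA(infinity) weights, this gives
  gamma(k) - sum_i phi_i gamma(k-i) = c_k,
  c_k = sigma^2 * sum_{j=k..q} theta_j psi_{j-k}   (c_k = 0 for k > q),
using gamma(-m) = gamma(m).
Pure AR (q = 0): c_0 = sigma^2 = 2, c_k = 0 for k >= 1.
Equations for k = 0, 1, 2 (AR order 2, c_2 = 0):
  (E0) gamma(0) = phi_1 gamma(1) + phi_2 gamma(2) + c_0
  (E1) gamma(1) = phi_1 gamma(0) + phi_2 gamma(1) + c_1
  (E2) gamma(2) = phi_1 gamma(1) + phi_2 gamma(0)
From (E1): gamma(1) = A gamma(0) + B with
  A = phi_1 / (1 - phi_2) = 0.484 / 1.366 = 0.354319,   B = c_1 / (1 - phi_2) = 0 / 1.366 = 0.
Insert (E2) into (E0): gamma(0) (1 - phi_2^2) = phi_1 (1 + phi_2) gamma(1) + c_0.
  phi_1 (1 + phi_2) = (0.484)(0.634) = 0.306856,   1 - phi_2^2 = 0.866044.
Replace gamma(1) by A gamma(0) + B and collect gamma(0):
  gamma(0) [0.866044 - (0.306856)(0.354319)] = c_0 = 2
  gamma(0) * 0.757319 = 2
  gamma(0) = 2 / 0.757319 = 2.640895.
Therefore gamma(0) = 2.6409 (to 4 decimal places).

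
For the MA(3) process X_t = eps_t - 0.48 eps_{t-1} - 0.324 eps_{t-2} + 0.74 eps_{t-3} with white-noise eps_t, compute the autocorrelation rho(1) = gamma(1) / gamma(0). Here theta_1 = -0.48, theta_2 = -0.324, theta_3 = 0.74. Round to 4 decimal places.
\rho(1) = -0.2997

For an MA(q) process with theta_0 = 1, the autocovariance is
  gamma(k) = sigma^2 * sum_{i=0..q-k} theta_i * theta_{i+k},
and rho(k) = gamma(k) / gamma(0). Sigma^2 cancels.
  numerator   = (1)*(-0.48) + (-0.48)*(-0.324) + (-0.324)*(0.74) = -0.56424.
  denominator = (1)^2 + (-0.48)^2 + (-0.324)^2 + (0.74)^2 = 1.882976.
  rho(1) = -0.56424 / 1.882976 = -0.2997.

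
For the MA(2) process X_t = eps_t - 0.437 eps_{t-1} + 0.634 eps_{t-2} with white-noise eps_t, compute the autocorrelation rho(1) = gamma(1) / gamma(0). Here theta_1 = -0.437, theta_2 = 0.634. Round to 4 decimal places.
\rho(1) = -0.4483

For an MA(q) process with theta_0 = 1, the autocovariance is
  gamma(k) = sigma^2 * sum_{i=0..q-k} theta_i * theta_{i+k},
and rho(k) = gamma(k) / gamma(0). Sigma^2 cancels.
  numerator   = (1)*(-0.437) + (-0.437)*(0.634) = -0.714058.
  denominator = (1)^2 + (-0.437)^2 + (0.634)^2 = 1.592925.
  rho(1) = -0.714058 / 1.592925 = -0.4483.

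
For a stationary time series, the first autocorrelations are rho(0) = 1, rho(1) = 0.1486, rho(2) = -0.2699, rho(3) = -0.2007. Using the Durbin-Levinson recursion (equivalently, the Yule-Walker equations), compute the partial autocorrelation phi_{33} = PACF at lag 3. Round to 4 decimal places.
\phi_{33} = -0.1170

The PACF at lag k is phi_{kk}, the last component of the solution
to the Yule-Walker system G_k phi = r_k where
  (G_k)_{ij} = rho(|i - j|), (r_k)_i = rho(i), i,j = 1..k.
Equivalently, Durbin-Levinson gives phi_{kk} iteratively:
  phi_{11} = rho(1)
  phi_{kk} = [rho(k) - sum_{j=1..k-1} phi_{k-1,j} rho(k-j)]
            / [1 - sum_{j=1..k-1} phi_{k-1,j} rho(j)],
  phi_{k,j} = phi_{k-1,j} - phi_{kk} phi_{k-1,k-j},  j = 1..k-1.
Step k = 1:
  phi_11 = rho(1) = 0.1486.
Step k = 2:
  phi_22 = [rho(2) - phi_11 rho(1)] / [1 - phi_11 rho(1)] = [-0.2699 - (0.1486)(0.1486)] / [1 - (0.1486)(0.1486)]
         = -0.29198196 / 0.97791804 = -0.298575.
  Update: phi_21 = phi_11 - phi_22 phi_11 = 0.1486 - (-0.298575)(0.1486) = 0.192968.
Step k = 3:
  phi_33 = [rho(3) - phi_21 rho(2) - phi_22 rho(1)] / [1 - phi_21 rho(1) - phi_22 rho(2)]
    numerator   = -0.2007 - (0.192968)(-0.2699) - (-0.298575)(0.1486) = -0.10424961
    denominator = 1 - (0.192968)(0.1486) - (-0.298575)(-0.2699) = 0.8907395
  phi_33 = -0.10424961 / 0.8907395 = -0.117.
Therefore phi_{33} = -0.1170.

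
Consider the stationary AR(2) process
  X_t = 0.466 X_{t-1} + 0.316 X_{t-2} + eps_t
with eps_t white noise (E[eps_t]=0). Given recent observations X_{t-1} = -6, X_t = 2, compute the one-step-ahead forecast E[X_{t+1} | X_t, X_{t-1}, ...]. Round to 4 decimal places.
E[X_{t+1} \mid \mathcal F_t] = -0.9640

For an AR(p) model X_t = c + sum_i phi_i X_{t-i} + eps_t, the
one-step-ahead conditional mean is
  E[X_{t+1} | X_t, ...] = c + sum_i phi_i X_{t+1-i}.
Substitute known values:
  E[X_{t+1} | ...] = (0.466) * (2) + (0.316) * (-6)
                   = -0.9640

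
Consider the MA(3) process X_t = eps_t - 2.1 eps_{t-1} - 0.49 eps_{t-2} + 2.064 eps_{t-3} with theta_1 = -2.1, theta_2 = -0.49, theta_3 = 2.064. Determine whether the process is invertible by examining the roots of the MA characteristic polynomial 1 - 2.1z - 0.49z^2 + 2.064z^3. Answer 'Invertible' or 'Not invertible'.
\text{Not invertible}

The MA(q) characteristic polynomial is P(z) = 1 - 2.1z - 0.49z^2 + 2.064z^3.
Invertibility requires all roots to lie outside the unit circle, i.e. |z| > 1 for every root.
Degree 3: look for a simple real root z0 first, then factor out (1 - z/z0) and solve the remaining quadratic.
Testing z0 = 0.625: P(0.625) = 1 + (-2.1)(0.625) + (-0.49)(0.625)^2 + (2.064)(0.625)^3
  = 1 + (-1.3125) + (-0.191406) + (0.503906) = 0.  So z_0 = 0.625 is a root, |z_0| = 0.625.
Divide out the factor (1 - 1.6 z) = (1 - z/z0) (since 1/z0 = 1.6):
  P(z) = (1 - 1.6 z)(1 + (-0.5) z + (-1.29) z^2)
  [check: z-coef -0.5 - (1.6) = -2.1; z^2-coef -1.29 - (1.6)(-0.5) = -0.49; z^3-coef -(1.6)(-1.29) = 2.064.]
Remaining roots from the quadratic factor 1 + (-0.5) z + (-1.29) z^2:
  Set 1 + (-0.5) z + (-1.29) z^2 = 0, i.e. a z^2 + b z + c = 0 with a = -1.29, b = -0.5, c = 1.
  Discriminant D = b^2 - 4ac = (-0.5)^2 - 4*(-1.29)*1 = 0.25 - (-5.16) = 5.41.
  D >= 0, so the roots are real: z = (-b +/- sqrt(D)) / (2a) = (0.5 +/- 2.325941) / (-2.58).
    z_1 = (0.5 + 2.325941) / (-2.58) = -1.0953,   |z_1| = 1.0953.
    z_2 = (0.5 - 2.325941) / (-2.58) = 0.7077,   |z_2| = 0.7077.
Moduli of all roots: 0.6250, 1.0953, 0.7077.
All moduli strictly greater than 1? No.
Verdict: Not invertible.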